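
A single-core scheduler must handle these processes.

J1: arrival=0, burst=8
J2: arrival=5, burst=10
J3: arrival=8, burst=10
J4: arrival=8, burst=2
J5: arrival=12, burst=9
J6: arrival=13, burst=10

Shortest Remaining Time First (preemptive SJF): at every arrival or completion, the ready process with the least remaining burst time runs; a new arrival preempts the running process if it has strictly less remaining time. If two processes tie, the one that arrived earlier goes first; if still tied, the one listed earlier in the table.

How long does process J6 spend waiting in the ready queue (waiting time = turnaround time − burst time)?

26

Gantt: | J1 0-8 | J4 8-10 | J2 10-20 | J5 20-29 | J3 29-39 | J6 39-49 |
Completion: J1=8  J2=20  J3=39  J4=10  J5=29  J6=49
Turnaround (C−A): J1=8  J2=15  J3=31  J4=2  J5=17  J6=36
Waiting(J6) = turnaround − burst = 36 − 10 = 26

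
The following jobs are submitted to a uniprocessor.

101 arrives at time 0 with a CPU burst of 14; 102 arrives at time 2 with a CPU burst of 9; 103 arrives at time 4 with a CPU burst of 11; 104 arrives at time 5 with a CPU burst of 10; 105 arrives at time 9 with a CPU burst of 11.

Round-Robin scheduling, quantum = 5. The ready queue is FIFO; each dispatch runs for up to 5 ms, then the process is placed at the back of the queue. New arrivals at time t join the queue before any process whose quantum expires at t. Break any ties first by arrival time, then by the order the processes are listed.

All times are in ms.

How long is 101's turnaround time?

48

Schedule: | 101 0-5 | 102 5-10 | 103 10-15 | 104 15-20 | 101 20-25 | 105 25-30 | 102 30-34 | 103 34-39 | 104 39-44 | 101 44-48 | 105 48-53 | 103 53-54 | 105 54-55 |
Completion: 101=48  102=34  103=54  104=44  105=55
Turnaround (C−A): 101=48  102=32  103=50  104=39  105=46
Turnaround(101) = completion − arrival = 48 − 0 = 48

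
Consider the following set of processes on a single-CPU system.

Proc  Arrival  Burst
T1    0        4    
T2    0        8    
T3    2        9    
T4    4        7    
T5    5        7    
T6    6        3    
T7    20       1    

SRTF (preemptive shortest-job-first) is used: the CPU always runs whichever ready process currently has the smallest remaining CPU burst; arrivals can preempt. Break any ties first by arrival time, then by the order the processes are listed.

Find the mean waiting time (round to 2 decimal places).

Timeline: | T1 0-4 | T4 4-6 | T6 6-9 | T4 9-14 | T5 14-21 | T7 21-22 | T2 22-30 | T3 30-39 |
Completion: T1=4  T2=30  T3=39  T4=14  T5=21  T6=9  T7=22
Waiting times: T1=0, T2=22, T3=28, T4=3, T5=9, T6=0, T7=1
Average waiting = (0+22+28+3+9+0+1) / 7 = 63/7 = 9.00

9.00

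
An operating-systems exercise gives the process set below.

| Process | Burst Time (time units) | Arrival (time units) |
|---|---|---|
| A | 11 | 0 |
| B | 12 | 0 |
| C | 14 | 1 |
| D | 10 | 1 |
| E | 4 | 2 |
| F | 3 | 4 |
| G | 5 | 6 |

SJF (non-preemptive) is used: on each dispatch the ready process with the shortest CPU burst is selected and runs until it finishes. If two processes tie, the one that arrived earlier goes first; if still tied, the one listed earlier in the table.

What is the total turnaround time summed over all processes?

Schedule: | A 0-11 | F 11-14 | E 14-18 | G 18-23 | D 23-33 | B 33-45 | C 45-59 |
Completion: A=11  B=45  C=59  D=33  E=18  F=14  G=23
Turnaround (C−A): A=11  B=45  C=58  D=32  E=16  F=10  G=17
Turnaround = completion − arrival: A=11, B=45, C=58, D=32, E=16, F=10, G=17
Total turnaround = 11 + 45 + 58 + 32 + 16 + 10 + 17 = 189

189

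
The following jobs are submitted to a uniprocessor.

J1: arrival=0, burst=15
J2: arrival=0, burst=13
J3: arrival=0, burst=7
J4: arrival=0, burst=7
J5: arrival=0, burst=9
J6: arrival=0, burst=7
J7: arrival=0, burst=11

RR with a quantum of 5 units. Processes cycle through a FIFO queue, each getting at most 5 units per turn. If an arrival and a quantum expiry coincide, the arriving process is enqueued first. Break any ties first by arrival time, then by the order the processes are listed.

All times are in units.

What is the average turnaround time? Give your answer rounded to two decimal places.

58.00

Gantt: | J1 0-5 | J2 5-10 | J3 10-15 | J4 15-20 | J5 20-25 | J6 25-30 | J7 30-35 | J1 35-40 | J2 40-45 | J3 45-47 | J4 47-49 | J5 49-53 | J6 53-55 | J7 55-60 | J1 60-65 | J2 65-68 | J7 68-69 |
Completion: J1=65  J2=68  J3=47  J4=49  J5=53  J6=55  J7=69
Turnaround (C−A): J1=65  J2=68  J3=47  J4=49  J5=53  J6=55  J7=69
Turnaround times: J1=65, J2=68, J3=47, J4=49, J5=53, J6=55, J7=69
Average turnaround = (65+68+47+49+53+55+69) / 7 = 406/7 = 58.00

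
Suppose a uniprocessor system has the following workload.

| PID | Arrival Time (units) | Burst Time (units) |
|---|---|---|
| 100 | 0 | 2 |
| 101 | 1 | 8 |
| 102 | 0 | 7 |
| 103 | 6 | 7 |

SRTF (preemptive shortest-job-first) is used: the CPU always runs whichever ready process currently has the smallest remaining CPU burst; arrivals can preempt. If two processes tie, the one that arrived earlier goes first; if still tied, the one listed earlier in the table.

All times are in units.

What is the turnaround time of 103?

Gantt: | 100 0-2 | 102 2-9 | 103 9-16 | 101 16-24 |
Completion: 100=2  101=24  102=9  103=16
Turnaround (C−A): 100=2  101=23  102=9  103=10
Turnaround(103) = completion − arrival = 16 − 6 = 10

10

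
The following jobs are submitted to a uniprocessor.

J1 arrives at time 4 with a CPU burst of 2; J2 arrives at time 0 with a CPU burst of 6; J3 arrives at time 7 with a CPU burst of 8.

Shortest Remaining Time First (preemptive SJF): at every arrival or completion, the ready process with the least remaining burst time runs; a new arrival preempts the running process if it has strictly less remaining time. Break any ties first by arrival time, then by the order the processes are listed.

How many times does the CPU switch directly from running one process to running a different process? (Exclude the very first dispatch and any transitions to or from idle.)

Schedule: | J2 0-6 | J1 6-8 | J3 8-16 |
Completion: J1=8  J2=6  J3=16
Turnaround (C−A): J1=4  J2=6  J3=9

2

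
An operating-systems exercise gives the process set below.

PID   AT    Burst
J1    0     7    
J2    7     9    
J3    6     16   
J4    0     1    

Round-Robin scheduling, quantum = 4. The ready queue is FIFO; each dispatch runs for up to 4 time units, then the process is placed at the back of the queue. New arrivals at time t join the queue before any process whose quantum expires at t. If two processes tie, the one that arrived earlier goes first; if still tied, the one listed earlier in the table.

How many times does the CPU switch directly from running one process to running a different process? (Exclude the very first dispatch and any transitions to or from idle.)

Gantt: | J1 0-4 | J4 4-5 | J1 5-8 | J3 8-12 | J2 12-16 | J3 16-20 | J2 20-24 | J3 24-28 | J2 28-29 | J3 29-33 |
Completion: J1=8  J2=29  J3=33  J4=5

9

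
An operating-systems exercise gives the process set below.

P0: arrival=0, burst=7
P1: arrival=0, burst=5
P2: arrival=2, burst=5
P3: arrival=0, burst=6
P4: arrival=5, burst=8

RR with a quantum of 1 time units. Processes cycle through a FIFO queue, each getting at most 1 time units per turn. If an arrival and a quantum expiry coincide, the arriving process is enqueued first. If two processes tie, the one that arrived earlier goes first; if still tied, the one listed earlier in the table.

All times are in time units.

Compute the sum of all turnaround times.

Schedule: | P0 0-1 | P1 1-2 | P3 2-3 | P0 3-4 | P2 4-5 | P1 5-6 | P3 6-7 | P0 7-8 | P4 8-9 | P2 9-10 | P1 10-11 | P3 11-12 | P0 12-13 | P4 13-14 | P2 14-15 | P1 15-16 | P3 16-17 | P0 17-18 | P4 18-19 | P2 19-20 | P1 20-21 | P3 21-22 | P0 22-23 | P4 23-24 | P2 24-25 | P3 25-26 | P0 26-27 | P4 27-31 |
Completion: P0=27  P1=21  P2=25  P3=26  P4=31
Turnaround = completion − arrival: P0=27, P1=21, P2=23, P3=26, P4=26
Total turnaround = 27 + 21 + 23 + 26 + 26 = 123

123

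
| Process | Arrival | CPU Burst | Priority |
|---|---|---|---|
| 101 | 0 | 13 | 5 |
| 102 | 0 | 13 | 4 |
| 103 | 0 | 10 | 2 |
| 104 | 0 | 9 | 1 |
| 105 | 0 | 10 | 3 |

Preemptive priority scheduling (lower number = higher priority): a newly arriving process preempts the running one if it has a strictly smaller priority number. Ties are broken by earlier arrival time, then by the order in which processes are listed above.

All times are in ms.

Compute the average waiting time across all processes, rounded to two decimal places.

19.80

Gantt: | 104 0-9 | 103 9-19 | 105 19-29 | 102 29-42 | 101 42-55 |
Completion: 101=55  102=42  103=19  104=9  105=29
Turnaround (C−A): 101=55  102=42  103=19  104=9  105=29
Waiting times: 101=42, 102=29, 103=9, 104=0, 105=19
Average waiting = (42+29+9+0+19) / 5 = 99/5 = 19.80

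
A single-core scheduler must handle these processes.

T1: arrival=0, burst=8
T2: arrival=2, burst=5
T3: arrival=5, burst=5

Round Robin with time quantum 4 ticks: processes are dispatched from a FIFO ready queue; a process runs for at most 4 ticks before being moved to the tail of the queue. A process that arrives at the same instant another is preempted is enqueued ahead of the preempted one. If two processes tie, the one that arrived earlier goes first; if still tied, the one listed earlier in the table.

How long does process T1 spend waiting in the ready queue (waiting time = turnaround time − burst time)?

4

Timeline: | T1 0-4 | T2 4-8 | T1 8-12 | T3 12-16 | T2 16-17 | T3 17-18 |
Completion: T1=12  T2=17  T3=18
Turnaround (C−A): T1=12  T2=15  T3=13
Waiting(T1) = turnaround − burst = 12 − 8 = 4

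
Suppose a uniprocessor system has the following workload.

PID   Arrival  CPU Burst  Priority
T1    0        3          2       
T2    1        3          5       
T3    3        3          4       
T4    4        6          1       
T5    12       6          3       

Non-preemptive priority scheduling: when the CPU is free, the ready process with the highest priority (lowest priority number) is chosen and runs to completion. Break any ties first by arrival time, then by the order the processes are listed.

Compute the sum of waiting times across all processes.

Gantt: | T1 0-3 | T3 3-6 | T4 6-12 | T5 12-18 | T2 18-21 |
Completion: T1=3  T2=21  T3=6  T4=12  T5=18
Turnaround (C−A): T1=3  T2=20  T3=3  T4=8  T5=6
Waiting = turnaround − burst: T1=0, T2=17, T3=0, T4=2, T5=0
Total waiting = 0 + 17 + 0 + 2 + 0 = 19

19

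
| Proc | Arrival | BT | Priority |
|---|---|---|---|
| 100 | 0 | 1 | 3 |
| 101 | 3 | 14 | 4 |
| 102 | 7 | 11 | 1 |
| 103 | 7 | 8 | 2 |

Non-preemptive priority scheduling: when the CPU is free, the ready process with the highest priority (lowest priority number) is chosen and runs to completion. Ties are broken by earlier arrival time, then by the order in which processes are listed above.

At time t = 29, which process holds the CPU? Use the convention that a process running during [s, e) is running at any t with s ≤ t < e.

103

Schedule: | 100 0-1 | idle 1-3 | 101 3-17 | 102 17-28 | 103 28-36 |
Completion: 100=1  101=17  102=28  103=36
Turnaround (C−A): 100=1  101=14  102=21  103=29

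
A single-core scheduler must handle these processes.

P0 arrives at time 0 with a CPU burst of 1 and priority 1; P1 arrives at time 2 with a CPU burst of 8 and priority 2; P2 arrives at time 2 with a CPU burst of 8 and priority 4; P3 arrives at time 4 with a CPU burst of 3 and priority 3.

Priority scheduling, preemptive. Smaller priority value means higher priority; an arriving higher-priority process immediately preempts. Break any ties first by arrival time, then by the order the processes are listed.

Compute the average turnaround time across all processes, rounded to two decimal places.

Timeline: | P0 0-1 | idle 1-2 | P1 2-10 | P3 10-13 | P2 13-21 |
Completion: P0=1  P1=10  P2=21  P3=13
Turnaround (C−A): P0=1  P1=8  P2=19  P3=9
Turnaround times: P0=1, P1=8, P2=19, P3=9
Average turnaround = (1+8+19+9) / 4 = 37/4 = 9.25

9.25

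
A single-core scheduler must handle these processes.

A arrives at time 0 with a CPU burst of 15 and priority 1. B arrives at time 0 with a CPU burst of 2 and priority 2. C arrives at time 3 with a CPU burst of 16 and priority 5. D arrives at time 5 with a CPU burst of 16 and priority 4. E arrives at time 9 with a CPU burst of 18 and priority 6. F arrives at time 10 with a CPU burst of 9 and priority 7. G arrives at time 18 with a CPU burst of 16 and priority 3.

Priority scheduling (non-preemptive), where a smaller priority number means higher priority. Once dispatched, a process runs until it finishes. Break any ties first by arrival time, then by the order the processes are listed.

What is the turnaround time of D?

Schedule: | A 0-15 | B 15-17 | D 17-33 | G 33-49 | C 49-65 | E 65-83 | F 83-92 |
Completion: A=15  B=17  C=65  D=33  E=83  F=92  G=49
Turnaround(D) = completion − arrival = 33 − 5 = 28

28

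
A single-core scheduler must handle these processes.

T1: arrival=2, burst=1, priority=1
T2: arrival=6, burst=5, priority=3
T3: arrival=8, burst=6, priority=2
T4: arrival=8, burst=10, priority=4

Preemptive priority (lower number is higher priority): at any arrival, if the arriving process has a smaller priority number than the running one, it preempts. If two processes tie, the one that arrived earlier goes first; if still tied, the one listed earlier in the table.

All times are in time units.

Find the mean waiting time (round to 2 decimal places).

3.75

Gantt: | idle 0-2 | T1 2-3 | idle 3-6 | T2 6-8 | T3 8-14 | T2 14-17 | T4 17-27 |
Completion: T1=3  T2=17  T3=14  T4=27
Turnaround (C−A): T1=1  T2=11  T3=6  T4=19
Waiting times: T1=0, T2=6, T3=0, T4=9
Average waiting = (0+6+0+9) / 4 = 15/4 = 3.75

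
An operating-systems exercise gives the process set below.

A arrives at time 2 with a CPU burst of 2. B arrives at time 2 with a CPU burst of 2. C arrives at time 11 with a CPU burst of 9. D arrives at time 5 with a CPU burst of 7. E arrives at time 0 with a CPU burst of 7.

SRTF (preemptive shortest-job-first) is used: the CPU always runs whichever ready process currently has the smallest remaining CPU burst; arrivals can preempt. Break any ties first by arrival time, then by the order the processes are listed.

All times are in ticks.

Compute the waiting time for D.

Schedule: | E 0-2 | A 2-4 | B 4-6 | E 6-11 | D 11-18 | C 18-27 |
Completion: A=4  B=6  C=27  D=18  E=11
Turnaround (C−A): A=2  B=4  C=16  D=13  E=11
Waiting(D) = turnaround − burst = 13 − 7 = 6

6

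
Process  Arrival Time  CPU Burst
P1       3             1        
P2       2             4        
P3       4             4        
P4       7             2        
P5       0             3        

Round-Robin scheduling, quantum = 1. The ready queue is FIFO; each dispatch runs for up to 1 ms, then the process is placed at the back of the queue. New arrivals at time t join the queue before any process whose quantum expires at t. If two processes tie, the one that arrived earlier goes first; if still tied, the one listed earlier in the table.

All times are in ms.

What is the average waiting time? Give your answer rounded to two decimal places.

Gantt: | P5 0-2 | P2 2-3 | P5 3-4 | P1 4-5 | P2 5-6 | P3 6-7 | P2 7-8 | P4 8-9 | P3 9-10 | P2 10-11 | P4 11-12 | P3 12-14 |
Completion: P1=5  P2=11  P3=14  P4=12  P5=4
Waiting times: P1=1, P2=5, P3=6, P4=3, P5=1
Average waiting = (1+5+6+3+1) / 5 = 16/5 = 3.20

3.20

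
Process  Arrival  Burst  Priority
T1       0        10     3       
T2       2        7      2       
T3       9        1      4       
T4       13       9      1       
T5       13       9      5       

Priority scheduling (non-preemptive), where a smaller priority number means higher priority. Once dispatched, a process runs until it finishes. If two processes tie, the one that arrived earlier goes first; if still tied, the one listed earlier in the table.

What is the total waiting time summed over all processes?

Gantt: | T1 0-10 | T2 10-17 | T4 17-26 | T3 26-27 | T5 27-36 |
Completion: T1=10  T2=17  T3=27  T4=26  T5=36
Turnaround (C−A): T1=10  T2=15  T3=18  T4=13  T5=23
Waiting = turnaround − burst: T1=0, T2=8, T3=17, T4=4, T5=14
Total waiting = 0 + 8 + 17 + 4 + 14 = 43

43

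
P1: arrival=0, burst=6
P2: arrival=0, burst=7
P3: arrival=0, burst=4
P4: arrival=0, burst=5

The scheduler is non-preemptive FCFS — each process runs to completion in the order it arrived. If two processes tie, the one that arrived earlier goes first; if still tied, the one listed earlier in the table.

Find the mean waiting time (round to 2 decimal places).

Gantt: | P1 0-6 | P2 6-13 | P3 13-17 | P4 17-22 |
Completion: P1=6  P2=13  P3=17  P4=22
Waiting times: P1=0, P2=6, P3=13, P4=17
Average waiting = (0+6+13+17) / 4 = 36/4 = 9.00

9.00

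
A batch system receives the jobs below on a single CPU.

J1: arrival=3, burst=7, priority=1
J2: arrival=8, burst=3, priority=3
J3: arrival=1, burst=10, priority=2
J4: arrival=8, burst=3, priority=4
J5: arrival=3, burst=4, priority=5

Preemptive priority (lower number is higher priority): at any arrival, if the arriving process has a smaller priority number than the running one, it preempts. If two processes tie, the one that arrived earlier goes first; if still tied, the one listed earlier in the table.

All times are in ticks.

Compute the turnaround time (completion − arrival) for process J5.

Gantt: | idle 0-1 | J3 1-3 | J1 3-10 | J3 10-18 | J2 18-21 | J4 21-24 | J5 24-28 |
Completion: J1=10  J2=21  J3=18  J4=24  J5=28
Turnaround (C−A): J1=7  J2=13  J3=17  J4=16  J5=25
Turnaround(J5) = completion − arrival = 28 − 3 = 25

25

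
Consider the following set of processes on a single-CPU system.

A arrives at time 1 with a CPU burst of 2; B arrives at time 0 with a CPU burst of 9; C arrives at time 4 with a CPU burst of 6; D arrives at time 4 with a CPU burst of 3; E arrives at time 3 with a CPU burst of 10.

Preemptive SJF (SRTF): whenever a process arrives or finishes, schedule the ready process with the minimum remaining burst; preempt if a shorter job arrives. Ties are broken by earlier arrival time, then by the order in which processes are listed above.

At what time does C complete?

13

Gantt: | B 0-1 | A 1-3 | B 3-4 | D 4-7 | C 7-13 | B 13-20 | E 20-30 |
Completion: A=3  B=20  C=13  D=7  E=30
Turnaround (C−A): A=2  B=20  C=9  D=3  E=27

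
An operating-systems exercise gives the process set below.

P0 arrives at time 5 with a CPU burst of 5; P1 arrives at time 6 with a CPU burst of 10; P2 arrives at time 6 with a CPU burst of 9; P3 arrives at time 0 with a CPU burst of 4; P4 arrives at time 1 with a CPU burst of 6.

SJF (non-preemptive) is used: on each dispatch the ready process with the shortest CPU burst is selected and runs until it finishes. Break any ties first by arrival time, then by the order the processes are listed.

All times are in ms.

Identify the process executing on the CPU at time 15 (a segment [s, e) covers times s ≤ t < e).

P2

Timeline: | P3 0-4 | P4 4-10 | P0 10-15 | P2 15-24 | P1 24-34 |
Completion: P0=15  P1=34  P2=24  P3=4  P4=10
Turnaround (C−A): P0=10  P1=28  P2=18  P3=4  P4=9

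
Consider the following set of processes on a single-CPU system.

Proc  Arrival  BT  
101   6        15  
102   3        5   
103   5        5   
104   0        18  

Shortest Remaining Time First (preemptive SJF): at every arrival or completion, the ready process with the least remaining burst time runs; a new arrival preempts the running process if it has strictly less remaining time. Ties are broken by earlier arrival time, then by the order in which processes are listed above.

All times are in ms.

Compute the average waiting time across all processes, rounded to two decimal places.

8.75

Schedule: | 104 0-3 | 102 3-8 | 103 8-13 | 104 13-28 | 101 28-43 |
Completion: 101=43  102=8  103=13  104=28
Turnaround (C−A): 101=37  102=5  103=8  104=28
Waiting times: 101=22, 102=0, 103=3, 104=10
Average waiting = (22+0+3+10) / 4 = 35/4 = 8.75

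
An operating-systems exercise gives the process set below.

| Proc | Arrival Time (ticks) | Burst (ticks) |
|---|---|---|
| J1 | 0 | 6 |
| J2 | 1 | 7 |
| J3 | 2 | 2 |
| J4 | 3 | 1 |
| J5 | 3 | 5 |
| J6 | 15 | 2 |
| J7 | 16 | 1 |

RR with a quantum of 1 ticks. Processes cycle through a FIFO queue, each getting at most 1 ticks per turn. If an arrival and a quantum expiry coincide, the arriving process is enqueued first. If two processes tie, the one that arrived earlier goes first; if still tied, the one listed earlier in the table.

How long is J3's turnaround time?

Schedule: | J1 0-1 | J2 1-2 | J1 2-3 | J3 3-4 | J2 4-5 | J4 5-6 | J5 6-7 | J1 7-8 | J3 8-9 | J2 9-10 | J5 10-11 | J1 11-12 | J2 12-13 | J5 13-14 | J1 14-15 | J2 15-16 | J5 16-17 | J6 17-18 | J1 18-19 | J7 19-20 | J2 20-21 | J5 21-22 | J6 22-23 | J2 23-24 |
Completion: J1=19  J2=24  J3=9  J4=6  J5=22  J6=23  J7=20
Turnaround (C−A): J1=19  J2=23  J3=7  J4=3  J5=19  J6=8  J7=4
Turnaround(J3) = completion − arrival = 9 − 2 = 7

7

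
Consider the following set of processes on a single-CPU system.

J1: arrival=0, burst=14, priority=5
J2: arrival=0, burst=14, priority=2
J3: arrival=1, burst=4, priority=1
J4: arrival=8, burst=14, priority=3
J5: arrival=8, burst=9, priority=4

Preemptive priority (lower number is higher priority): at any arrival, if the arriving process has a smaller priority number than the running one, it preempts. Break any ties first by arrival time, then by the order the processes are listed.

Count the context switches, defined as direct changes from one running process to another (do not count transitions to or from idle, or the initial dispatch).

Timeline: | J2 0-1 | J3 1-5 | J2 5-18 | J4 18-32 | J5 32-41 | J1 41-55 |
Completion: J1=55  J2=18  J3=5  J4=32  J5=41
Turnaround (C−A): J1=55  J2=18  J3=4  J4=24  J5=33

5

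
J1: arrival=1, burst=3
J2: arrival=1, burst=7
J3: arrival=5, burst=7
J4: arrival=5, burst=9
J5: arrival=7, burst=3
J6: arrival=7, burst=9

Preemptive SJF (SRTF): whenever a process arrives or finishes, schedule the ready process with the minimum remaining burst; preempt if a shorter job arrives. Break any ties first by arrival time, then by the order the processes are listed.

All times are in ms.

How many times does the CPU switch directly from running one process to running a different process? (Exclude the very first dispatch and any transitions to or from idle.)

6

Gantt: | idle 0-1 | J1 1-4 | J2 4-7 | J5 7-10 | J2 10-14 | J3 14-21 | J4 21-30 | J6 30-39 |
Completion: J1=4  J2=14  J3=21  J4=30  J5=10  J6=39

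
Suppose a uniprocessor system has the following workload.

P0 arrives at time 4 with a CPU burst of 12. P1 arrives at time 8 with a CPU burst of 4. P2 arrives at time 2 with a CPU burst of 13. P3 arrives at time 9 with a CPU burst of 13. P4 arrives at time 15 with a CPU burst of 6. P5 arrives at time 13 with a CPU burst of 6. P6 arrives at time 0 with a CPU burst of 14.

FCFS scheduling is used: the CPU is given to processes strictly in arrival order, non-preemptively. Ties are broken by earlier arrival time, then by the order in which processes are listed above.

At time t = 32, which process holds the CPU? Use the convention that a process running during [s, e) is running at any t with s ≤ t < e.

Timeline: | P6 0-14 | P2 14-27 | P0 27-39 | P1 39-43 | P3 43-56 | P5 56-62 | P4 62-68 |
Completion: P0=39  P1=43  P2=27  P3=56  P4=68  P5=62  P6=14

P0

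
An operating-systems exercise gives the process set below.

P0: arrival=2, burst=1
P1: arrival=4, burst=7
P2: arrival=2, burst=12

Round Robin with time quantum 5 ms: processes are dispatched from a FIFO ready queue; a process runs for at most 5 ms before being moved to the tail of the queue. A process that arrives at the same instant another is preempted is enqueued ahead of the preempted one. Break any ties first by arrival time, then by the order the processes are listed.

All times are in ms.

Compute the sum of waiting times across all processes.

17

Timeline: | idle 0-2 | P0 2-3 | P2 3-8 | P1 8-13 | P2 13-18 | P1 18-20 | P2 20-22 |
Completion: P0=3  P1=20  P2=22
Waiting = turnaround − burst: P0=0, P1=9, P2=8
Total waiting = 0 + 9 + 8 = 17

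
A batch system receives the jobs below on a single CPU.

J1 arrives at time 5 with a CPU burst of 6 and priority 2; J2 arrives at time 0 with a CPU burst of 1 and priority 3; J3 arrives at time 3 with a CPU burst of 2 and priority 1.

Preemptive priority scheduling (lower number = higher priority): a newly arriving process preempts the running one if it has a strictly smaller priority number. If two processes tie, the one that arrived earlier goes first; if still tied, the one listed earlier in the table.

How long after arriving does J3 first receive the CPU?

Schedule: | J2 0-1 | idle 1-3 | J3 3-5 | J1 5-11 |
Completion: J1=11  J2=1  J3=5
Response(J3) = first start − arrival = 3 − 3 = 0

0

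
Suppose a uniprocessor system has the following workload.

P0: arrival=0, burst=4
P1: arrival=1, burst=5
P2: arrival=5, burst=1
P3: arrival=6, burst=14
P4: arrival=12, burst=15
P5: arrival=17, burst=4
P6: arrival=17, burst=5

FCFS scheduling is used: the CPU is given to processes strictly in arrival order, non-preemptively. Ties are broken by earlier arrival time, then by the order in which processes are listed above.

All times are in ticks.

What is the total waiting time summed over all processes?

71

Schedule: | P0 0-4 | P1 4-9 | P2 9-10 | P3 10-24 | P4 24-39 | P5 39-43 | P6 43-48 |
Completion: P0=4  P1=9  P2=10  P3=24  P4=39  P5=43  P6=48
Turnaround (C−A): P0=4  P1=8  P2=5  P3=18  P4=27  P5=26  P6=31
Waiting = turnaround − burst: P0=0, P1=3, P2=4, P3=4, P4=12, P5=22, P6=26
Total waiting = 0 + 3 + 4 + 4 + 12 + 22 + 26 = 71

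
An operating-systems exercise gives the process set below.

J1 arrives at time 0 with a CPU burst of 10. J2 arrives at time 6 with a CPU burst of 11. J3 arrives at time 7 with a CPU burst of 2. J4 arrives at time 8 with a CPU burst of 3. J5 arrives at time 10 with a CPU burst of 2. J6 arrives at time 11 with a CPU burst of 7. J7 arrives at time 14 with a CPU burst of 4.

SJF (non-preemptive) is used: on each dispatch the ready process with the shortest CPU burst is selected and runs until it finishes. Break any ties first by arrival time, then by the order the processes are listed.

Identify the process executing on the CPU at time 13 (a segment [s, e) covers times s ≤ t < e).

Gantt: | J1 0-10 | J3 10-12 | J5 12-14 | J4 14-17 | J7 17-21 | J6 21-28 | J2 28-39 |
Completion: J1=10  J2=39  J3=12  J4=17  J5=14  J6=28  J7=21
Turnaround (C−A): J1=10  J2=33  J3=5  J4=9  J5=4  J6=17  J7=7

J5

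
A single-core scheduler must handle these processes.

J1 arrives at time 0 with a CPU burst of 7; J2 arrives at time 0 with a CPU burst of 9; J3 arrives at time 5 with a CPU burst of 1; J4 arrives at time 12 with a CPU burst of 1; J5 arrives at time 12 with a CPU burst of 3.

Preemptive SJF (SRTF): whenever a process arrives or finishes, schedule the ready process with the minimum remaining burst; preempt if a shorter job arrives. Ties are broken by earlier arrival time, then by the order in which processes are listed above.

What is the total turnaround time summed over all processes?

Timeline: | J1 0-5 | J3 5-6 | J1 6-8 | J2 8-12 | J4 12-13 | J5 13-16 | J2 16-21 |
Completion: J1=8  J2=21  J3=6  J4=13  J5=16
Turnaround = completion − arrival: J1=8, J2=21, J3=1, J4=1, J5=4
Total turnaround = 8 + 21 + 1 + 1 + 4 = 35

35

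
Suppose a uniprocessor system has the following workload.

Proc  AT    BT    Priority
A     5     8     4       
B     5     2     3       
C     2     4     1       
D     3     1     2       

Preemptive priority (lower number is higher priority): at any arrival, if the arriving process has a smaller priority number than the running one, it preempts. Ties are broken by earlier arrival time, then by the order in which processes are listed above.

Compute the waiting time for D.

3

Schedule: | idle 0-2 | C 2-6 | D 6-7 | B 7-9 | A 9-17 |
Completion: A=17  B=9  C=6  D=7
Turnaround (C−A): A=12  B=4  C=4  D=4
Waiting(D) = turnaround − burst = 4 − 1 = 3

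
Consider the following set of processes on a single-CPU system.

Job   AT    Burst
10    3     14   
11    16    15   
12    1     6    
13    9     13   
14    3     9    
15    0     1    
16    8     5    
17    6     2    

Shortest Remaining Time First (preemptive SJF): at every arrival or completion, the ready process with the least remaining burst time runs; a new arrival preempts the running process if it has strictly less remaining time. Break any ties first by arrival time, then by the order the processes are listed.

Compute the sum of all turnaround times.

159

Gantt: | 15 0-1 | 12 1-7 | 17 7-9 | 16 9-14 | 14 14-23 | 13 23-36 | 10 36-50 | 11 50-65 |
Completion: 10=50  11=65  12=7  13=36  14=23  15=1  16=14  17=9
Turnaround (C−A): 10=47  11=49  12=6  13=27  14=20  15=1  16=6  17=3
Turnaround = completion − arrival: 10=47, 11=49, 12=6, 13=27, 14=20, 15=1, 16=6, 17=3
Total turnaround = 47 + 49 + 6 + 27 + 20 + 1 + 6 + 3 = 159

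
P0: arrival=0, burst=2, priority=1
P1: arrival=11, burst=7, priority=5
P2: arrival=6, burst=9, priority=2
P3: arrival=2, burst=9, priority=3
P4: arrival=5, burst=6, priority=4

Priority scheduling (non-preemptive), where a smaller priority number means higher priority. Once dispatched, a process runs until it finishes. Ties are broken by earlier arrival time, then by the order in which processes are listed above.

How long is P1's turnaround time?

22

Schedule: | P0 0-2 | P3 2-11 | P2 11-20 | P4 20-26 | P1 26-33 |
Completion: P0=2  P1=33  P2=20  P3=11  P4=26
Turnaround (C−A): P0=2  P1=22  P2=14  P3=9  P4=21
Turnaround(P1) = completion − arrival = 33 − 11 = 22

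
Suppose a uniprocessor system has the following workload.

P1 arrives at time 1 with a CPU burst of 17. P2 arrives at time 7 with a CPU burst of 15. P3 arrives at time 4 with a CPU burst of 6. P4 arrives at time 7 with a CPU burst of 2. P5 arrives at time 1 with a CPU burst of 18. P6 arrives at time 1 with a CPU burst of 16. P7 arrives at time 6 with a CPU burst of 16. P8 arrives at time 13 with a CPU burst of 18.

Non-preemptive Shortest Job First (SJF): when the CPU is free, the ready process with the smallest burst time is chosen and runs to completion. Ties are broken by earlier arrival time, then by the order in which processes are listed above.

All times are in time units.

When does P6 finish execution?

Schedule: | idle 0-1 | P6 1-17 | P4 17-19 | P3 19-25 | P2 25-40 | P7 40-56 | P1 56-73 | P5 73-91 | P8 91-109 |
Completion: P1=73  P2=40  P3=25  P4=19  P5=91  P6=17  P7=56  P8=109

17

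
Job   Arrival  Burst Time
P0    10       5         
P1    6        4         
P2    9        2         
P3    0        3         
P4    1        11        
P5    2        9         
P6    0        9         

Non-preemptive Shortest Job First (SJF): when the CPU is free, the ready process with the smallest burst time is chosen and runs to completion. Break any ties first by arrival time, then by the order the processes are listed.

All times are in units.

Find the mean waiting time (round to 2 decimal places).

Timeline: | P3 0-3 | P6 3-12 | P2 12-14 | P1 14-18 | P0 18-23 | P5 23-32 | P4 32-43 |
Completion: P0=23  P1=18  P2=14  P3=3  P4=43  P5=32  P6=12
Turnaround (C−A): P0=13  P1=12  P2=5  P3=3  P4=42  P5=30  P6=12
Waiting times: P0=8, P1=8, P2=3, P3=0, P4=31, P5=21, P6=3
Average waiting = (8+8+3+0+31+21+3) / 7 = 74/7 = 10.57

10.57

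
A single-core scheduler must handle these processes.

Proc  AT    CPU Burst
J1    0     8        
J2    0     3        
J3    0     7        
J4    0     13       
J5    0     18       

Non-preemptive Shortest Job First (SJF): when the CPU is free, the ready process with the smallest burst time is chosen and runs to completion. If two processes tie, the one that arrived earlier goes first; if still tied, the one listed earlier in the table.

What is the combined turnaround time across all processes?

111

Timeline: | J2 0-3 | J3 3-10 | J1 10-18 | J4 18-31 | J5 31-49 |
Completion: J1=18  J2=3  J3=10  J4=31  J5=49
Turnaround (C−A): J1=18  J2=3  J3=10  J4=31  J5=49
Turnaround = completion − arrival: J1=18, J2=3, J3=10, J4=31, J5=49
Total turnaround = 18 + 3 + 10 + 31 + 49 = 111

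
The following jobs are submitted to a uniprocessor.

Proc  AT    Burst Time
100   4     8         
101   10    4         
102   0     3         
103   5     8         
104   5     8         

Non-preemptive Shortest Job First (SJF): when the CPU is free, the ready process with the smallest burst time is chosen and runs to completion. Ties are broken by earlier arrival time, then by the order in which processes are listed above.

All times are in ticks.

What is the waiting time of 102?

Gantt: | 102 0-3 | idle 3-4 | 100 4-12 | 101 12-16 | 103 16-24 | 104 24-32 |
Completion: 100=12  101=16  102=3  103=24  104=32
Waiting(102) = turnaround − burst = 3 − 3 = 0

0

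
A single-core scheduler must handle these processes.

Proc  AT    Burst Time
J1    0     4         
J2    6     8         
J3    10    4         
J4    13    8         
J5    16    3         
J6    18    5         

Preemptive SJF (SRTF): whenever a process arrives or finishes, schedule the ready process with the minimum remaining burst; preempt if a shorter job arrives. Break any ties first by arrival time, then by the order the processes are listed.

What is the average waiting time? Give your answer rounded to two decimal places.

Gantt: | J1 0-4 | idle 4-6 | J2 6-14 | J3 14-18 | J5 18-21 | J6 21-26 | J4 26-34 |
Completion: J1=4  J2=14  J3=18  J4=34  J5=21  J6=26
Waiting times: J1=0, J2=0, J3=4, J4=13, J5=2, J6=3
Average waiting = (0+0+4+13+2+3) / 6 = 22/6 = 3.67

3.67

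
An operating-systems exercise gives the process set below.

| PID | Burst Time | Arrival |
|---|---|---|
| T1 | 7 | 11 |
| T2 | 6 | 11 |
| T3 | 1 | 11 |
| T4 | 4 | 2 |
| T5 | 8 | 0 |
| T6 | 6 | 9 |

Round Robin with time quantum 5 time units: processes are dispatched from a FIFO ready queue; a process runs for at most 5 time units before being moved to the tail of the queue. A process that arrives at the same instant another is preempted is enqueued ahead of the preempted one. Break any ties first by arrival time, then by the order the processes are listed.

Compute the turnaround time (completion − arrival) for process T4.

Schedule: | T5 0-5 | T4 5-9 | T5 9-12 | T6 12-17 | T1 17-22 | T2 22-27 | T3 27-28 | T6 28-29 | T1 29-31 | T2 31-32 |
Completion: T1=31  T2=32  T3=28  T4=9  T5=12  T6=29
Turnaround(T4) = completion − arrival = 9 − 2 = 7

7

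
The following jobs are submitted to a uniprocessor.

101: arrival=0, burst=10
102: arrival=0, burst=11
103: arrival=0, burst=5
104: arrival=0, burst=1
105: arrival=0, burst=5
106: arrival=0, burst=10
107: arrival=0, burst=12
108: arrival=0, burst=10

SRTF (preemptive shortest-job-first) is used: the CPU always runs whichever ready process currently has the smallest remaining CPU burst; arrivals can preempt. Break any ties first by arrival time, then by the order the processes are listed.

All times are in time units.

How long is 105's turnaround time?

Timeline: | 104 0-1 | 103 1-6 | 105 6-11 | 101 11-21 | 106 21-31 | 108 31-41 | 102 41-52 | 107 52-64 |
Completion: 101=21  102=52  103=6  104=1  105=11  106=31  107=64  108=41
Turnaround(105) = completion − arrival = 11 − 0 = 11

11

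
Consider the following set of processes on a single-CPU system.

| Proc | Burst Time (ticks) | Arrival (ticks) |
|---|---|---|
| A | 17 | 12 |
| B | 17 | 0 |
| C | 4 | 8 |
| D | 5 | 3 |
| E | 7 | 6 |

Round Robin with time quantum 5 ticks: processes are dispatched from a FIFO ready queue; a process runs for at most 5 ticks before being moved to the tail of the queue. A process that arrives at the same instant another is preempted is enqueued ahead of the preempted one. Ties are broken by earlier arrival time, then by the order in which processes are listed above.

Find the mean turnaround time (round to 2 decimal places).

Schedule: | B 0-5 | D 5-10 | B 10-15 | E 15-20 | C 20-24 | A 24-29 | B 29-34 | E 34-36 | A 36-41 | B 41-43 | A 43-50 |
Completion: A=50  B=43  C=24  D=10  E=36
Turnaround times: A=38, B=43, C=16, D=7, E=30
Average turnaround = (38+43+16+7+30) / 5 = 134/5 = 26.80

26.80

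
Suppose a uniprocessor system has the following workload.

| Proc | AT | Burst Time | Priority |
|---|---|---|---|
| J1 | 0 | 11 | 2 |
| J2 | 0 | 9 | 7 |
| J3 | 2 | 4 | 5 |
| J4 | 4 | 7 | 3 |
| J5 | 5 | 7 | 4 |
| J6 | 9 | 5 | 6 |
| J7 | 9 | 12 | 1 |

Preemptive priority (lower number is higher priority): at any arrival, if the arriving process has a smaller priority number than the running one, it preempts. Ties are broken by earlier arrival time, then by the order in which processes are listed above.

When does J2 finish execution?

Timeline: | J1 0-9 | J7 9-21 | J1 21-23 | J4 23-30 | J5 30-37 | J3 37-41 | J6 41-46 | J2 46-55 |
Completion: J1=23  J2=55  J3=41  J4=30  J5=37  J6=46  J7=21

55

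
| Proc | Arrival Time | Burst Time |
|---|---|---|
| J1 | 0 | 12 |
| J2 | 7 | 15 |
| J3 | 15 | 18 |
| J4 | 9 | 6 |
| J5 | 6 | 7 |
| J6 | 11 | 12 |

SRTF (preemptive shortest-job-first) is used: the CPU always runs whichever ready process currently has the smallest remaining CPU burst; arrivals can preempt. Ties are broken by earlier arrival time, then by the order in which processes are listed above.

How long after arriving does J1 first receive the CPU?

0

Gantt: | J1 0-12 | J4 12-18 | J5 18-25 | J6 25-37 | J2 37-52 | J3 52-70 |
Completion: J1=12  J2=52  J3=70  J4=18  J5=25  J6=37
Turnaround (C−A): J1=12  J2=45  J3=55  J4=9  J5=19  J6=26
Response(J1) = first start − arrival = 0 − 0 = 0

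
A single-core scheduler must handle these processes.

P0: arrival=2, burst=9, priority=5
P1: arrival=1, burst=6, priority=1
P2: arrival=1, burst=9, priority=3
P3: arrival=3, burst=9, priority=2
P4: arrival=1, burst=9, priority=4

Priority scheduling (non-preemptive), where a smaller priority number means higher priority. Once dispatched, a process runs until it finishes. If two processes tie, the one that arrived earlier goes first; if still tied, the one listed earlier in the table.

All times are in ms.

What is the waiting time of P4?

24

Schedule: | idle 0-1 | P1 1-7 | P3 7-16 | P2 16-25 | P4 25-34 | P0 34-43 |
Completion: P0=43  P1=7  P2=25  P3=16  P4=34
Waiting(P4) = turnaround − burst = 33 − 9 = 24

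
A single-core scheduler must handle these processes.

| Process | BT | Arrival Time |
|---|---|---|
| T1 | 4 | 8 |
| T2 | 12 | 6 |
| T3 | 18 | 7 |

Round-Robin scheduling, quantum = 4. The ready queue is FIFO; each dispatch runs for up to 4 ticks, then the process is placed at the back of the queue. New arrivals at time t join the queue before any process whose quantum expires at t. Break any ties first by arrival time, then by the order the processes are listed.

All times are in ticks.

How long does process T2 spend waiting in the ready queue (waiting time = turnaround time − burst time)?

12

Timeline: | idle 0-6 | T2 6-10 | T3 10-14 | T1 14-18 | T2 18-22 | T3 22-26 | T2 26-30 | T3 30-40 |
Completion: T1=18  T2=30  T3=40
Turnaround (C−A): T1=10  T2=24  T3=33
Waiting(T2) = turnaround − burst = 24 − 12 = 12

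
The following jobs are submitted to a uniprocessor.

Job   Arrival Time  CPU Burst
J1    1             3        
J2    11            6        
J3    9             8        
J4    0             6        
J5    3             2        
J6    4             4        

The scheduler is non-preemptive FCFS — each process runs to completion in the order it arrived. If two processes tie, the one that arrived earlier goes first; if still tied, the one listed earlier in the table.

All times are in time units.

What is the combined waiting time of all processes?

Schedule: | J4 0-6 | J1 6-9 | J5 9-11 | J6 11-15 | J3 15-23 | J2 23-29 |
Completion: J1=9  J2=29  J3=23  J4=6  J5=11  J6=15
Turnaround (C−A): J1=8  J2=18  J3=14  J4=6  J5=8  J6=11
Waiting = turnaround − burst: J1=5, J2=12, J3=6, J4=0, J5=6, J6=7
Total waiting = 5 + 12 + 6 + 0 + 6 + 7 = 36

36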